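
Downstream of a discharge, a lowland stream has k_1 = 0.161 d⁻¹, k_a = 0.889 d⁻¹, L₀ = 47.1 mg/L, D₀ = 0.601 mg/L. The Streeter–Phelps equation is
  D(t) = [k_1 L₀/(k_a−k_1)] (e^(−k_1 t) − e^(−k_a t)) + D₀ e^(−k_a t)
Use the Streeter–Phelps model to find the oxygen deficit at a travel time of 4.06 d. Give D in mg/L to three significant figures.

D ≈ 5.15 mg/L

k_1 L₀/(k_a−k_1) = 0.161×47.1/(0.889−0.161) = 7.583/0.7280 = 10.42 mg/L.
e^(−k_1 t) = e^(−0.161×4.060) = 0.5201; e^(−k_a t) = e^(−0.889×4.060) = 0.02707.
D = 10.42 × (0.5201 − 0.02707) + 0.601 × 0.02707 = 5.136 + 0.01627 = 5.152 mg/L.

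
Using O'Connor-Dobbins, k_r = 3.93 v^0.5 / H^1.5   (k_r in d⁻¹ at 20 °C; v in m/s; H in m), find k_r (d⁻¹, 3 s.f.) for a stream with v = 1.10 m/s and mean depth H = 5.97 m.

k_r = 3.93 × 1.10^0.5 / 5.97^1.5 = 3.93 × 1.049 / 14.59 = 0.2826 d⁻¹.

k_r ≈ 0.283 d⁻¹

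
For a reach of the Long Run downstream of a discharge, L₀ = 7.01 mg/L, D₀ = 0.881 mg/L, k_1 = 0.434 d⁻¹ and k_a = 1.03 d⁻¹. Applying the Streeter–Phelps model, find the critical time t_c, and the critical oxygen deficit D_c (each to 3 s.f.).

t_c ≈ 1.13 d; D_c ≈ 1.81 mg/L

At the critical point dD/dt = 0, so k_1 L₀ e^(−k_1 t) = k_a D. Substituting D(t) from the Streeter–Phelps equation and solving for t gives
t_c = ln[(k_a/k_1)(1 − D₀(k_a−k_1)/(k_1 L₀))] / (k_a−k_1).
Here k_a−k_1 = 0.5960 d⁻¹ and 1 − D₀(k_a−k_1)/(k_1 L₀) = 1 − 0.881×0.5960/(0.434×7.01) = 0.8274, so
t_c = ln(2.373 × 0.8274) / 0.5960 = 0.6748 / 0.5960 = 1.132 d.
L(t_c) = L₀ e^(−k_1 t_c) = 7.01 × 0.6118 = 4.289 mg/L, and at the critical point k_a D_c = k_1 L, so D_c = (0.434/1.03) × 4.289 = 1.807 mg/L.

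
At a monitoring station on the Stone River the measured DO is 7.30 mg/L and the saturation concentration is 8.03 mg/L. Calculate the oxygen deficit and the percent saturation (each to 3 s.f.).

D = C_s − C = 8.03 − 7.30 = 0.730 mg/L.
% saturation = 7.30/8.03 × 100 = 90.9 %.

D ≈ 0.730 mg/L; 90.9 % saturation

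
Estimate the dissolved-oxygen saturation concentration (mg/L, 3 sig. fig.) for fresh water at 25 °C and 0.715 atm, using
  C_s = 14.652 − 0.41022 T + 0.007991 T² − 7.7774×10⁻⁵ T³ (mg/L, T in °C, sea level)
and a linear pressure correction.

At sea level: C_s = 14.652 − 0.41022×25 + 0.007991×25² − 7.7774×10⁻⁵×25³ = 8.176 mg/L.
Pressure correction: C_s' = 8.176 × 0.715 = 5.846 mg/L.

C_s ≈ 5.85 mg/L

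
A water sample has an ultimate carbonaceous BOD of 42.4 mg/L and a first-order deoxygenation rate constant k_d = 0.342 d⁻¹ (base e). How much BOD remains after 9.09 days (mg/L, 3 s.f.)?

L_t = L₀ e^(−k_d t) = 42.4 × e^(−0.342×9.09) = 42.4 × 0.04466 = 1.893 mg/L.

L ≈ 1.89 mg/L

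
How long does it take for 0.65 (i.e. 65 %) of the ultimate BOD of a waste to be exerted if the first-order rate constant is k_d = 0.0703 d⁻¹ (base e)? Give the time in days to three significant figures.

t ≈ 14.9 d

y/L₀ = 1 − e^(−k_d t) = 0.65 ⇒ e^(−k_d t) = 0.350
t = −ln(0.350) / 0.0703 = 1.050 / 0.0703 = 14.93 d.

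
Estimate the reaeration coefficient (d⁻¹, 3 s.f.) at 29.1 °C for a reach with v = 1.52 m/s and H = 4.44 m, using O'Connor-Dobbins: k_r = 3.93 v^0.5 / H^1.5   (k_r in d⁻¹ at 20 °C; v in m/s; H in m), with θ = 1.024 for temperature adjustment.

k_r ≈ 0.643 d⁻¹

k_r(20) = 3.93 × 1.52^0.5 / 4.44^1.5 = 3.93 × 1.233 / 9.356 = 0.5179 d⁻¹.
k_r(29.1) = 0.5179 × 1.024^(29.1−20) = 0.5179 × 1.241 = 0.6426 d⁻¹.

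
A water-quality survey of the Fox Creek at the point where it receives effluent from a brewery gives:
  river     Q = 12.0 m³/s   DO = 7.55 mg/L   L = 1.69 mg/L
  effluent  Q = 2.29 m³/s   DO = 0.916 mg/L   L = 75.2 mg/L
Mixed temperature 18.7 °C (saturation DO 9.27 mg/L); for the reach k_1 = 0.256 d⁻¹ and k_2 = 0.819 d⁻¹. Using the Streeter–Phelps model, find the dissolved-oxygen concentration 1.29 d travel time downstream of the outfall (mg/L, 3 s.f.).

Mixed DO = (12.0×7.55 + 2.29×0.916)/(12.0+2.29) = 92.70/14.29 = 6.487 mg/L.
Mixed L₀ = (12.0×1.69 + 2.29×75.2)/(14.29) = 192.5/14.29 = 13.47 mg/L.
Initial deficit D₀ = C_s − DO₀ = 9.27 − 6.487 = 2.783 mg/L.
D(1.29) = [0.256×13.47/(0.819−0.256)](e^(−0.256×1.29) − e^(−0.819×1.29)) + 2.783 e^(−0.819×1.29)
= 6.125 × (0.7188 − 0.3477) + 2.783 × 0.3477 = 3.240 mg/L.
DO = 9.27 − 3.240 = 6.030 mg/L.

DO ≈ 6.03 mg/L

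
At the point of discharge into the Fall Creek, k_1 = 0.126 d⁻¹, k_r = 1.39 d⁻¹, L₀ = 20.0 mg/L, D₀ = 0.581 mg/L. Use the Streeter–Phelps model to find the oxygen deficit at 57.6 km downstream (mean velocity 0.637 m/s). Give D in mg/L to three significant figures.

D ≈ 1.42 mg/L

Travel time t = x/v = 57.6 km / (0.637 m/s) = 57600 m / 0.637 m/s = 90420 s = 1.047 d.
k_1 L₀/(k_r−k_1) = 0.126×20.0/(1.39−0.126) = 2.520/1.264 = 1.994 mg/L.
e^(−k_1 t) = e^(−0.126×1.047) = 0.8765; e^(−k_r t) = e^(−1.39×1.047) = 0.2335.
D = 1.994 × (0.8765 − 0.2335) + 0.581 × 0.2335 = 1.282 + 0.1356 = 1.418 mg/L.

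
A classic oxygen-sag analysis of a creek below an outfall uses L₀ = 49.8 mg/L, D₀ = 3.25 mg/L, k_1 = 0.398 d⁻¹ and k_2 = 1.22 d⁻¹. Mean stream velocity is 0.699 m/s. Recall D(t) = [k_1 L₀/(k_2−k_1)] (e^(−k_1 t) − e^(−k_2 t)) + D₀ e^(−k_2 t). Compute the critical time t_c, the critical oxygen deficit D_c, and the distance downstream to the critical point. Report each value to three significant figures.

At the critical point dD/dt = 0, so k_1 L₀ e^(−k_1 t) = k_2 D. Substituting D(t) from the Streeter–Phelps equation and solving for t gives
t_c = ln[(k_2/k_1)(1 − D₀(k_2−k_1)/(k_1 L₀))] / (k_2−k_1).
Here k_2−k_1 = 0.8220 d⁻¹ and 1 − D₀(k_2−k_1)/(k_1 L₀) = 1 − 3.25×0.8220/(0.398×49.8) = 0.8652, so
t_c = ln(3.065 × 0.8652) / 0.8220 = 0.9754 / 0.8220 = 1.187 d.
D_c = (k_1/k_2) L₀ e^(−k_1 t_c) = (0.398/1.22) × 49.8 × e^(−0.398×1.187) = 0.3262 × 49.8 × 0.6236 = 10.13 mg/L.
x_c = v t_c = 0.699 m/s × 1.187 d × 86400 s/d = 71660 m ≈ 71.7 km.

t_c ≈ 1.19 d; D_c ≈ 10.1 mg/L; x_c ≈ 71.7 km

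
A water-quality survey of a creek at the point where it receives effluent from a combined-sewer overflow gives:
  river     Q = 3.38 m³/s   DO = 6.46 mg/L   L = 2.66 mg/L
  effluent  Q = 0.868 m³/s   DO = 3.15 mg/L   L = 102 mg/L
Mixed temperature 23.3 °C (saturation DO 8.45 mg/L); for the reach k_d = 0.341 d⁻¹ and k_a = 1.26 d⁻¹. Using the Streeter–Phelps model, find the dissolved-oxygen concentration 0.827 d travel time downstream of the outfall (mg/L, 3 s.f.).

DO ≈ 4.09 mg/L

Mixed DO = (3.38×6.46 + 0.868×3.15)/(3.38+0.868) = 24.57/4.248 = 5.784 mg/L.
Mixed L₀ = (3.38×2.66 + 0.868×102)/(4.248) = 97.53/4.248 = 22.96 mg/L.
Initial deficit D₀ = C_s − DO₀ = 8.45 − 5.784 = 2.666 mg/L.
D(0.827) = [0.341×22.96/(1.26−0.341)](e^(−0.341×0.827) − e^(−1.26×0.827)) + 2.666 e^(−1.26×0.827)
= 8.519 × (0.7543 − 0.3527) + 2.666 × 0.3527 = 4.361 mg/L.
DO = 8.45 − 4.361 = 4.089 mg/L.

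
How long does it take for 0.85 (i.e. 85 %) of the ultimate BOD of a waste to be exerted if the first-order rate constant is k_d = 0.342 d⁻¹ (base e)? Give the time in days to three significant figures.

y/L₀ = 1 − e^(−k_d t) = 0.85 ⇒ e^(−k_d t) = 0.150
t = −ln(0.150) / 0.342 = 1.897 / 0.342 = 5.547 d.

t ≈ 5.55 d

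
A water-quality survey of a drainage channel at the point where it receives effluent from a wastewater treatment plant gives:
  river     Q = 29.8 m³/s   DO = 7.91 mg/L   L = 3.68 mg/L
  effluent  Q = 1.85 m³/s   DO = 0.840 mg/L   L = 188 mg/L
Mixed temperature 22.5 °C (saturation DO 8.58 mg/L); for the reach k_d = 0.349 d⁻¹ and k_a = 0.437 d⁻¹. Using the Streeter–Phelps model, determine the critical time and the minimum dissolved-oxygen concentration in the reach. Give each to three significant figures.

t_c ≈ 2.34 d; minimum DO ≈ 3.48 mg/L

Mixed DO = (29.8×7.91 + 1.85×0.840)/(29.8+1.85) = 237.3/31.65 = 7.497 mg/L.
Mixed L₀ = (29.8×3.68 + 1.85×188)/(31.65) = 457.5/31.65 = 14.45 mg/L.
Initial deficit D₀ = C_s − DO₀ = 8.58 − 7.497 = 1.083 mg/L.
t_c = (1/0.08800) ln[(0.437/0.349)(1 − 1.083×0.08800/(0.349×14.45))] = 11.36 × ln(1.228) = 2.338 d.
D_c = (0.349/0.437) × 14.45 × e^(−0.349×2.338) = 0.7986 × 14.45 × 0.4421 = 5.104 mg/L.
Minimum DO = 8.58 − 5.104 = 3.476 mg/L.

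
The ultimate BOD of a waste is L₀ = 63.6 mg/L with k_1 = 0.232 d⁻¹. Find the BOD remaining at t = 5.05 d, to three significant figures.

L ≈ 19.7 mg/L

L_t = L₀ e^(−k_1 t) = 63.6 × e^(−0.232×5.05) = 63.6 × 0.3099 = 19.71 mg/L.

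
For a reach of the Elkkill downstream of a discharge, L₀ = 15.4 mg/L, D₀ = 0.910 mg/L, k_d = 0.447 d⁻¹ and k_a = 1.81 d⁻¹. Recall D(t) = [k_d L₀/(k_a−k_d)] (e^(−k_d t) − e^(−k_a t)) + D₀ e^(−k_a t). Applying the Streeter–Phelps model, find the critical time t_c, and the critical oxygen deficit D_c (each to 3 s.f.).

t_c ≈ 0.880 d; D_c ≈ 2.57 mg/L

t_c = [1/(k_a−k_d)] ln[(k_a/k_d)(1 − D₀(k_a−k_d)/(k_d L₀))]
= [1/(1.81−0.447)] ln[(1.81/0.447)(1 − 0.910×1.363/(0.447×15.4))]
= (1/1.363) ln[4.049 × 0.8198] = 0.7337 × ln(3.320) = 0.7337 × 1.200 = 0.8803 d.
D_c = (k_d/k_a) L₀ e^(−k_d t_c) = (0.447/1.81) × 15.4 × e^(−0.447×0.8803) = 0.2470 × 15.4 × 0.6747 = 2.566 mg/L.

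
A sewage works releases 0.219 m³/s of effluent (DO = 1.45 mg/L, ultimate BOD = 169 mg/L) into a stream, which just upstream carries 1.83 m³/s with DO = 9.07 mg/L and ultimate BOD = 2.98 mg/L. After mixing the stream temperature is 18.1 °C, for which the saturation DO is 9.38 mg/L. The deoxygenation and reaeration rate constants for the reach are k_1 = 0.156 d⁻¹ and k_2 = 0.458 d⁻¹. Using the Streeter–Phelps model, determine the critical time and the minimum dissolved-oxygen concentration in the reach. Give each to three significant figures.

t_c ≈ 3.20 d; minimum DO ≈ 5.09 mg/L

Mixed DO = (1.83×9.07 + 0.219×1.45)/(1.83+0.219) = 16.92/2.049 = 8.256 mg/L.
Mixed L₀ = (1.83×2.98 + 0.219×169)/(2.049) = 42.46/2.049 = 20.72 mg/L.
Initial deficit D₀ = C_s − DO₀ = 9.38 − 8.256 = 1.124 mg/L.
t_c = (1/0.3020) ln[(0.458/0.156)(1 − 1.124×0.3020/(0.156×20.72))] = 3.311 × ln(2.628) = 3.199 d.
D_c = (0.156/0.458) × 20.72 × e^(−0.156×3.199) = 0.3406 × 20.72 × 0.6071 = 4.286 mg/L.
Minimum DO = 9.38 − 4.286 = 5.094 mg/L.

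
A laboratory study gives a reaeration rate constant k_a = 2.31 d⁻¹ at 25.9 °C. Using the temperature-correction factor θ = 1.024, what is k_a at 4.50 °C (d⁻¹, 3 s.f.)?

k_a(T₂) = k_a(T₁) · θ^(T₂−T₁) = 2.31 × 1.024^(4.50−25.9)
= 2.31 × 1.024^-21.4 = 2.31 × 0.6020 = 1.391 d⁻¹.

k_a ≈ 1.39 d⁻¹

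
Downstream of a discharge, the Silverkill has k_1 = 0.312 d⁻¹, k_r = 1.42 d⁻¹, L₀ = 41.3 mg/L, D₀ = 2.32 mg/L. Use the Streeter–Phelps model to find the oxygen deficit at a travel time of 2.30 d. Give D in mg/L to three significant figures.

D ≈ 5.32 mg/L

k_1 L₀/(k_r−k_1) = 0.312×41.3/(1.42−0.312) = 12.89/1.108 = 11.63 mg/L.
e^(−k_1 t) = e^(−0.312×2.300) = 0.4879; e^(−k_r t) = e^(−1.42×2.300) = 0.03816.
D = 11.63 × (0.4879 − 0.03816) + 2.32 × 0.03816 = 5.231 + 0.08853 = 5.319 mg/L.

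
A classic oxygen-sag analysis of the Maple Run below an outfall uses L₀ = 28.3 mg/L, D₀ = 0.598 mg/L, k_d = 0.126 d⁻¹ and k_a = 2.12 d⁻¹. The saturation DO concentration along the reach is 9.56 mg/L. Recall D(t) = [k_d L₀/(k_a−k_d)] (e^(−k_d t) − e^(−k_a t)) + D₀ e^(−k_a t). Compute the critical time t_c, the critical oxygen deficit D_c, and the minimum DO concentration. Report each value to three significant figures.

t_c ≈ 1.21 d; D_c ≈ 1.44 mg/L; min DO ≈ 8.12 mg/L

t_c = [1/(k_a−k_d)] ln[(k_a/k_d)(1 − D₀(k_a−k_d)/(k_d L₀))]
= [1/(2.12−0.126)] ln[(2.12/0.126)(1 − 0.598×1.994/(0.126×28.3))]
= (1/1.994) ln[16.83 × 0.6656] = 0.5015 × ln(11.20) = 0.5015 × 2.416 = 1.212 d.
D_c = (k_d/k_a) L₀ e^(−k_d t_c) = (0.126/2.12) × 28.3 × e^(−0.126×1.212) = 0.05943 × 28.3 × 0.8584 = 1.444 mg/L.
Minimum DO = C_s − D_c = 9.56 − 1.444 = 8.116 mg/L.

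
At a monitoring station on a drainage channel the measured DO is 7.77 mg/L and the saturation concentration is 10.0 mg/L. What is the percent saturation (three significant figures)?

% saturation = C/C_s × 100 = 7.77/10.0 × 100 = 77.7 %.

77.7 % saturation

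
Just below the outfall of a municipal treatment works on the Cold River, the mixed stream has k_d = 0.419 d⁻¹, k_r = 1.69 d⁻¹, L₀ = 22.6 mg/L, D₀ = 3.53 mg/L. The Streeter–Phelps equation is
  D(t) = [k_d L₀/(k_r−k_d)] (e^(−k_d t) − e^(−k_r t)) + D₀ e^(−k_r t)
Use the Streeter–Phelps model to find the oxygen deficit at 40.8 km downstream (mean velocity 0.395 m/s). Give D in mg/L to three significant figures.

D ≈ 3.99 mg/L

Travel time t = x/v = 40.8 km / (0.395 m/s) = 40800 m / 0.395 m/s = 103300 s = 1.195 d.
k_d L₀/(k_r−k_d) = 0.419×22.6/(1.69−0.419) = 9.469/1.271 = 7.450 mg/L.
e^(−k_d t) = e^(−0.419×1.195) = 0.6060; e^(−k_r t) = e^(−1.69×1.195) = 0.1326.
D = 7.450 × (0.6060 − 0.1326) + 3.53 × 0.1326 = 3.527 + 0.4681 = 3.995 mg/L.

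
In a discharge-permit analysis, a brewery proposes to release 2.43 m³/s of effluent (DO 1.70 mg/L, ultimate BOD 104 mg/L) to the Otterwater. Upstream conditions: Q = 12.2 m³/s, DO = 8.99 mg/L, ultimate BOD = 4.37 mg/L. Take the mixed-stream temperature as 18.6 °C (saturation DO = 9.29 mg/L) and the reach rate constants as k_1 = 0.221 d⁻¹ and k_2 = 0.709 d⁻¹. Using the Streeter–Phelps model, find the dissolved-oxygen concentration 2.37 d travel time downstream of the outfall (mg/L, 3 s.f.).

Mixed DO = (12.2×8.99 + 2.43×1.70)/(12.2+2.43) = 113.8/14.63 = 7.779 mg/L.
Mixed L₀ = (12.2×4.37 + 2.43×104)/(14.63) = 306.0/14.63 = 20.92 mg/L.
Initial deficit D₀ = C_s − DO₀ = 9.29 − 7.779 = 1.511 mg/L.
D(2.37) = [0.221×20.92/(0.709−0.221)](e^(−0.221×2.37) − e^(−0.709×2.37)) + 1.511 e^(−0.709×2.37)
= 9.473 × (0.5923 − 0.1863) + 1.511 × 0.1863 = 4.127 mg/L.
DO = 9.29 − 4.127 = 5.163 mg/L.

DO ≈ 5.16 mg/L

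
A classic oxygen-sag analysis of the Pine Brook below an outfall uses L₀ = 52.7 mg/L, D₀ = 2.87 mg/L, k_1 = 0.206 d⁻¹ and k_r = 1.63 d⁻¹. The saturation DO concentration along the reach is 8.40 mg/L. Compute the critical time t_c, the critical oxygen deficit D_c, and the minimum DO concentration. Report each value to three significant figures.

t_c ≈ 1.12 d; D_c ≈ 5.29 mg/L; min DO ≈ 3.11 mg/L

t_c = [1/(k_r−k_1)] ln[(k_r/k_1)(1 − D₀(k_r−k_1)/(k_1 L₀))]
= [1/(1.63−0.206)] ln[(1.63/0.206)(1 − 2.87×1.424/(0.206×52.7))]
= (1/1.424) ln[7.913 × 0.6235] = 0.7022 × ln(4.934) = 0.7022 × 1.596 = 1.121 d.
D_c = (k_1/k_r) L₀ e^(−k_1 t_c) = (0.206/1.63) × 52.7 × e^(−0.206×1.121) = 0.1264 × 52.7 × 0.7938 = 5.287 mg/L.
Minimum DO = C_s − D_c = 8.40 − 5.287 = 3.113 mg/L.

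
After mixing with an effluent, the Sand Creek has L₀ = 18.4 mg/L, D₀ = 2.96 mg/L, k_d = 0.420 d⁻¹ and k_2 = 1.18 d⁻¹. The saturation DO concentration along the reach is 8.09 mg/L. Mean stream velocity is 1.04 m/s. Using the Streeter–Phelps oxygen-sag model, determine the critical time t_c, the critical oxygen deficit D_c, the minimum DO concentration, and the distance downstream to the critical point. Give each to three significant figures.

t_c ≈ 0.907 d; D_c ≈ 4.48 mg/L; min DO ≈ 3.61 mg/L; x_c ≈ 81.5 km

t_c = [1/(k_2−k_d)] ln[(k_2/k_d)(1 − D₀(k_2−k_d)/(k_d L₀))]
= [1/(1.18−0.420)] ln[(1.18/0.420)(1 − 2.96×0.7600/(0.420×18.4))]
= (1/0.7600) ln[2.810 × 0.7089] = 1.316 × ln(1.992) = 1.316 × 0.6890 = 0.9065 d.
L(t_c) = L₀ e^(−k_d t_c) = 18.4 × 0.6833 = 12.57 mg/L, and at the critical point k_2 D_c = k_d L, so D_c = (0.420/1.18) × 12.57 = 4.475 mg/L.
Minimum DO = C_s − D_c = 8.09 − 4.475 = 3.615 mg/L.
x_c = v t_c = 1.04 m/s × 0.9065 d × 86400 s/d = 81460 m ≈ 81.5 km.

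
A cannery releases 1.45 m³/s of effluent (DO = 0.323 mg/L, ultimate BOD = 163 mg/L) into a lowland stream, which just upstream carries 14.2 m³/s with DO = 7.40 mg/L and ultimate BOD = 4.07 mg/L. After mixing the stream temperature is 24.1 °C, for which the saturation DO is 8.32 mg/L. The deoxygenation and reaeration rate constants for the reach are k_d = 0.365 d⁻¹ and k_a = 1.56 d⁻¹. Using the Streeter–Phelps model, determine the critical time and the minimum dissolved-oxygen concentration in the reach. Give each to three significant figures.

Mixed DO = (14.2×7.40 + 1.45×0.323)/(14.2+1.45) = 105.5/15.65 = 6.744 mg/L.
Mixed L₀ = (14.2×4.07 + 1.45×163)/(15.65) = 294.1/15.65 = 18.80 mg/L.
Initial deficit D₀ = C_s − DO₀ = 8.32 − 6.744 = 1.576 mg/L.
t_c = (1/1.195) ln[(1.56/0.365)(1 − 1.576×1.195/(0.365×18.80))] = 0.8368 × ln(3.101) = 0.9470 d.
D_c = (0.365/1.56) × 18.80 × e^(−0.365×0.9470) = 0.2340 × 18.80 × 0.7078 = 3.112 mg/L.
Minimum DO = 8.32 − 3.112 = 5.208 mg/L.

t_c ≈ 0.947 d; minimum DO ≈ 5.21 mg/L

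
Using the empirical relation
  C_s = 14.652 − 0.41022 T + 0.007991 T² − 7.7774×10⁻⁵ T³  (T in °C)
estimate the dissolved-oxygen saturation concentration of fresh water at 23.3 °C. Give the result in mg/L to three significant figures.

C_s ≈ 8.45 mg/L

C_s = 14.652 − 0.41022×23.3 + 0.007991×23.3² − 7.7774×10⁻⁵×23.3³ = 8.448 mg/L.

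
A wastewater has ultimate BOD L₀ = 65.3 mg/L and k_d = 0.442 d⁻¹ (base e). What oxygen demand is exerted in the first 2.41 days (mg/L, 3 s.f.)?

y ≈ 42.8 mg/L

y_t = L₀(1 − e^(−k_d t)) = 65.3 × (1 − e^(−0.442×2.41))
= 65.3 × (1 − 0.3447) = 65.3 × 0.6553 = 42.79 mg/L.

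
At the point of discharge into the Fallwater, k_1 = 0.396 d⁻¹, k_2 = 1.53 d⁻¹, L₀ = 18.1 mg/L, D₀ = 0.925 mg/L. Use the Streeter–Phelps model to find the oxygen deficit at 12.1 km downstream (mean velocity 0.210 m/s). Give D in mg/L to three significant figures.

D ≈ 2.91 mg/L

Travel time t = x/v = 12.1 km / (0.210 m/s) = 12100 m / 0.210 m/s = 57620 s = 0.6669 d.
k_1 L₀/(k_2−k_1) = 0.396×18.1/(1.53−0.396) = 7.168/1.134 = 6.321 mg/L.
e^(−k_1 t) = e^(−0.396×0.6669) = 0.7679; e^(−k_2 t) = e^(−1.53×0.6669) = 0.3605.
D = 6.321 × (0.7679 − 0.3605) + 0.925 × 0.3605 = 2.575 + 0.3334 = 2.909 mg/L.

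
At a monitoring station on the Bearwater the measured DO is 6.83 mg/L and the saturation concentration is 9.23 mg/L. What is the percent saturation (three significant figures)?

% saturation = C/C_s × 100 = 6.83/9.23 × 100 = 74.0 %.

74.0 % saturation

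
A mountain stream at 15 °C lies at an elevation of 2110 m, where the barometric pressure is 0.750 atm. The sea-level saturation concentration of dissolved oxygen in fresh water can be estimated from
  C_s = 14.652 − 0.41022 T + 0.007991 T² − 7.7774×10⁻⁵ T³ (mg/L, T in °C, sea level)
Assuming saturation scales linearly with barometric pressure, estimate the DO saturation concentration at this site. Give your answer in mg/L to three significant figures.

C_s ≈ 7.53 mg/L

At sea level: C_s = 14.652 − 0.41022×15 + 0.007991×15² − 7.7774×10⁻⁵×15³ = 10.03 mg/L.
Pressure correction: C_s' = 10.03 × 0.750 = 7.526 mg/L.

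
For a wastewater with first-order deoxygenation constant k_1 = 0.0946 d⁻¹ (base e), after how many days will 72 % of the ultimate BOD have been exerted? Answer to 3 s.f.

y/L₀ = 1 − e^(−k_1 t) = 0.72 ⇒ e^(−k_1 t) = 0.280
t = −ln(0.280) / 0.0946 = 1.273 / 0.0946 = 13.46 d.

t ≈ 13.5 d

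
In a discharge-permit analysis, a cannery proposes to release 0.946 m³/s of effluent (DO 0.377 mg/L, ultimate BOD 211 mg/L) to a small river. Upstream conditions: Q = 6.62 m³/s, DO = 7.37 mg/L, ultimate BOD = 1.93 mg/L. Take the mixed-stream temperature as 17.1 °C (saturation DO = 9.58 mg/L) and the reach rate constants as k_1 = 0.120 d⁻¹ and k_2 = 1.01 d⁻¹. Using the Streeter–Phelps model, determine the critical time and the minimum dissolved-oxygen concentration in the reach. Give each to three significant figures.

Mixed DO = (6.62×7.37 + 0.946×0.377)/(6.62+0.946) = 49.15/7.566 = 6.496 mg/L.
Mixed L₀ = (6.62×1.93 + 0.946×211)/(7.566) = 212.4/7.566 = 28.07 mg/L.
Initial deficit D₀ = C_s − DO₀ = 9.58 − 6.496 = 3.084 mg/L.
t_c = (1/0.8900) ln[(1.01/0.120)(1 − 3.084×0.8900/(0.120×28.07))] = 1.124 × ln(1.558) = 0.4980 d.
D_c = (0.120/1.01) × 28.07 × e^(−0.120×0.4980) = 0.1188 × 28.07 × 0.9420 = 3.142 mg/L.
Minimum DO = 9.58 − 3.142 = 6.438 mg/L.

t_c ≈ 0.498 d; minimum DO ≈ 6.44 mg/L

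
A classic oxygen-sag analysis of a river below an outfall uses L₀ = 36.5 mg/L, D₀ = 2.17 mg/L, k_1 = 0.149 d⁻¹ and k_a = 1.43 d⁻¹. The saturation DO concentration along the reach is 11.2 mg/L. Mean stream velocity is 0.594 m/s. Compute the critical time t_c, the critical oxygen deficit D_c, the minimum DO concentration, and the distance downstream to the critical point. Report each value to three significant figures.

t_c ≈ 1.21 d; D_c ≈ 3.18 mg/L; min DO ≈ 8.02 mg/L; x_c ≈ 61.9 km

With k_a/k_1 = 9.597 and 1 − D₀(k_a−k_1)/(k_1 L₀) = 0.4889,
t_c = ln(9.597 × 0.4889) / (1.43 − 0.149) = ln(4.692) / 1.281 = 1.546/1.281 = 1.207 d.
D_c = (k_1/k_a) L₀ e^(−k_1 t_c) = (0.149/1.43) × 36.5 × e^(−0.149×1.207) = 0.1042 × 36.5 × 0.8354 = 3.177 mg/L.
Minimum DO = C_s − D_c = 11.2 − 3.177 = 8.023 mg/L.
x_c = v t_c = 0.594 m/s × 1.207 d × 86400 s/d = 61930 m ≈ 61.9 km.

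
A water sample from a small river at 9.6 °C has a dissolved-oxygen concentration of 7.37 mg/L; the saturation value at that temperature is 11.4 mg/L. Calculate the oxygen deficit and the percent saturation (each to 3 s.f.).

D ≈ 4.03 mg/L; 64.6 % saturation

D = C_s − C = 11.4 − 7.37 = 4.03 mg/L.
% saturation = 7.37/11.4 × 100 = 64.6 %.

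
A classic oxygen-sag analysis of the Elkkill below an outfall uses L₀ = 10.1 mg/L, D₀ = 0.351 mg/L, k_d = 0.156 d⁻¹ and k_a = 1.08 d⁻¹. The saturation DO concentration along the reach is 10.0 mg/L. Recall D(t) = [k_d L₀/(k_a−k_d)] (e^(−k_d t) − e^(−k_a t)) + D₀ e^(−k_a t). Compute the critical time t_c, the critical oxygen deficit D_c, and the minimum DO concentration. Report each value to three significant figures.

t_c ≈ 1.84 d; D_c ≈ 1.09 mg/L; min DO ≈ 8.91 mg/L

At the critical point dD/dt = 0, so k_d L₀ e^(−k_d t) = k_a D. Substituting D(t) from the Streeter–Phelps equation and solving for t gives
t_c = ln[(k_a/k_d)(1 − D₀(k_a−k_d)/(k_d L₀))] / (k_a−k_d).
Here k_a−k_d = 0.9240 d⁻¹ and 1 − D₀(k_a−k_d)/(k_d L₀) = 1 − 0.351×0.9240/(0.156×10.1) = 0.7942, so
t_c = ln(6.923 × 0.7942) / 0.9240 = 1.704 / 0.9240 = 1.845 d.
L(t_c) = L₀ e^(−k_d t_c) = 10.1 × 0.7499 = 7.574 mg/L, and at the critical point k_a D_c = k_d L, so D_c = (0.156/1.08) × 7.574 = 1.094 mg/L.
Minimum DO = C_s − D_c = 10.0 − 1.094 = 8.906 mg/L.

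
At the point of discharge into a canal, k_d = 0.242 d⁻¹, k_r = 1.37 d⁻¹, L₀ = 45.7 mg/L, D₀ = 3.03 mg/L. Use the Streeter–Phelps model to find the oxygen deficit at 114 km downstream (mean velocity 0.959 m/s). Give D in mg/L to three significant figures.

Travel time t = x/v = 114 km / (0.959 m/s) = 114000 m / 0.959 m/s = 118900 s = 1.376 d.
k_d L₀/(k_r−k_d) = 0.242×45.7/(1.37−0.242) = 11.06/1.128 = 9.804 mg/L.
e^(−k_d t) = e^(−0.242×1.376) = 0.7168; e^(−k_r t) = e^(−1.37×1.376) = 0.1518.
D = 9.804 × (0.7168 − 0.1518) + 3.03 × 0.1518 = 5.539 + 0.4601 = 5.999 mg/L.

D ≈ 6.00 mg/L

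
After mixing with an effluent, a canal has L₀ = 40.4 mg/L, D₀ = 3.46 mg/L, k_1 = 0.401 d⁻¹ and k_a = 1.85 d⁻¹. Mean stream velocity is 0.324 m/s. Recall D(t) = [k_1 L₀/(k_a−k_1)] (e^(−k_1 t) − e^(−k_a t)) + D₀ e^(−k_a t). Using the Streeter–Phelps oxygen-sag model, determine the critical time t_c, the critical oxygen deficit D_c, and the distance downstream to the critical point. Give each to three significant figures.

t_c = [1/(k_a−k_1)] ln[(k_a/k_1)(1 − D₀(k_a−k_1)/(k_1 L₀))]
= [1/(1.85−0.401)] ln[(1.85/0.401)(1 − 3.46×1.449/(0.401×40.4))]
= (1/1.449) ln[4.613 × 0.6905] = 0.6901 × ln(3.186) = 0.6901 × 1.159 = 0.7996 d.
L(t_c) = L₀ e^(−k_1 t_c) = 40.4 × 0.7257 = 29.32 mg/L, and at the critical point k_a D_c = k_1 L, so D_c = (0.401/1.85) × 29.32 = 6.355 mg/L.
x_c = v t_c = 0.324 m/s × 0.7996 d × 86400 s/d = 22380 m ≈ 22.4 km.

t_c ≈ 0.800 d; D_c ≈ 6.35 mg/L; x_c ≈ 22.4 km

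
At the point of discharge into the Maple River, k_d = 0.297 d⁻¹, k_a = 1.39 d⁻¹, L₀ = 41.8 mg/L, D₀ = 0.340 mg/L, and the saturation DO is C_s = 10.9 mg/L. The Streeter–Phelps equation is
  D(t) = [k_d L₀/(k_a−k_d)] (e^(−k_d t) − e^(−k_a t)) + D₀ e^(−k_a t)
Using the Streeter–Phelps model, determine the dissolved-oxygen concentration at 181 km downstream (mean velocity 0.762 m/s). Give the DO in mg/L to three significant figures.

Travel time t = x/v = 181 km / (0.762 m/s) = 181000 m / 0.762 m/s = 237500 s = 2.749 d.
k_d L₀/(k_a−k_d) = 0.297×41.8/(1.39−0.297) = 12.41/1.093 = 11.36 mg/L.
e^(−k_d t) = e^(−0.297×2.749) = 0.4420; e^(−k_a t) = e^(−1.39×2.749) = 0.02190.
D = 11.36 × (0.4420 − 0.02190) + 0.340 × 0.02190 = 4.771 + 0.007445 = 4.779 mg/L.
DO = C_s − D = 10.9 − 4.779 = 6.121 mg/L.

DO ≈ 6.12 mg/L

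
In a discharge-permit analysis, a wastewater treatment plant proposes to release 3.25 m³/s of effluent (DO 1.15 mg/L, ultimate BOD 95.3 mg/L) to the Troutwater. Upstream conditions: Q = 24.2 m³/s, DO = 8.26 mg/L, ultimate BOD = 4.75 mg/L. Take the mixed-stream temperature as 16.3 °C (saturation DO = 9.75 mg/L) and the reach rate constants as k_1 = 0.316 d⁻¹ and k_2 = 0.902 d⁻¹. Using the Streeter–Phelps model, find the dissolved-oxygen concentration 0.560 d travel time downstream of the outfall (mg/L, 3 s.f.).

DO ≈ 6.39 mg/L

Mixed DO = (24.2×8.26 + 3.25×1.15)/(24.2+3.25) = 203.6/27.45 = 7.418 mg/L.
Mixed L₀ = (24.2×4.75 + 3.25×95.3)/(27.45) = 424.7/27.45 = 15.47 mg/L.
Initial deficit D₀ = C_s − DO₀ = 9.75 − 7.418 = 2.332 mg/L.
D(0.560) = [0.316×15.47/(0.902−0.316)](e^(−0.316×0.560) − e^(−0.902×0.560)) + 2.332 e^(−0.902×0.560)
= 8.343 × (0.8378 − 0.6034) + 2.332 × 0.6034 = 3.362 mg/L.
DO = 9.75 − 3.362 = 6.388 mg/L.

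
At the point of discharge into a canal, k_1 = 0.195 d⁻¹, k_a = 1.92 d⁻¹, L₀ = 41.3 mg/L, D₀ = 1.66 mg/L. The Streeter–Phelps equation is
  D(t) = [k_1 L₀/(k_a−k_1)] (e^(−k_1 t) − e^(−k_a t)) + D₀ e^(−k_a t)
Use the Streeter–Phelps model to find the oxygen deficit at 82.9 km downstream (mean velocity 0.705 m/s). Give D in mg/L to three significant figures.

Travel time t = x/v = 82.9 km / (0.705 m/s) = 82900 m / 0.705 m/s = 117600 s = 1.361 d.
k_1 L₀/(k_a−k_1) = 0.195×41.3/(1.92−0.195) = 8.053/1.725 = 4.669 mg/L.
e^(−k_1 t) = e^(−0.195×1.361) = 0.7669; e^(−k_a t) = e^(−1.92×1.361) = 0.07331.
D = 4.669 × (0.7669 − 0.07331) + 1.66 × 0.07331 = 3.238 + 0.1217 = 3.360 mg/L.

D ≈ 3.36 mg/L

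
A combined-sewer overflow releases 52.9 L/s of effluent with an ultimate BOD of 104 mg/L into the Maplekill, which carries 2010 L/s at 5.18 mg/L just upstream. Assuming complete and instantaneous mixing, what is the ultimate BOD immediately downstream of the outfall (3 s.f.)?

Flow-weighted mixing: C = (Q_r C_r + Q_w C_w)/(Q_r + Q_w)
= (2010×5.18 + 52.9×104)/(2010 + 52.9) = 15910/2063 = 7.714 mg/L.

7.71 mg/L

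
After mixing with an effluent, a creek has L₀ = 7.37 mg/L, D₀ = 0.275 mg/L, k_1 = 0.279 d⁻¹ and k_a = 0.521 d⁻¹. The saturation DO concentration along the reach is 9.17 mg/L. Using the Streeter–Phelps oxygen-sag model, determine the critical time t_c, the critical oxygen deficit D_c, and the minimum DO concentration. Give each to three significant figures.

t_c ≈ 2.44 d; D_c ≈ 2.00 mg/L; min DO ≈ 7.17 mg/L

t_c = [1/(k_a−k_1)] ln[(k_a/k_1)(1 − D₀(k_a−k_1)/(k_1 L₀))]
= [1/(0.521−0.279)] ln[(0.521/0.279)(1 − 0.275×0.2420/(0.279×7.37))]
= (1/0.2420) ln[1.867 × 0.9676] = 4.132 × ln(1.807) = 4.132 × 0.5916 = 2.445 d.
D_c = (k_1/k_a) L₀ e^(−k_1 t_c) = (0.279/0.521) × 7.37 × e^(−0.279×2.445) = 0.5355 × 7.37 × 0.5056 = 1.995 mg/L.
Minimum DO = C_s − D_c = 9.17 − 1.995 = 7.175 mg/L.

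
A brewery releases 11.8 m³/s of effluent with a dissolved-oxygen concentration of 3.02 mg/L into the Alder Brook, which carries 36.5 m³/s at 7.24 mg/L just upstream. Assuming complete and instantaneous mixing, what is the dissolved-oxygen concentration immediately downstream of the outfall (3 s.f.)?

6.21 mg/L

Flow-weighted mixing: C = (Q_r C_r + Q_w C_w)/(Q_r + Q_w)
= (36.5×7.24 + 11.8×3.02)/(36.5 + 11.8) = 299.9/48.30 = 6.209 mg/L.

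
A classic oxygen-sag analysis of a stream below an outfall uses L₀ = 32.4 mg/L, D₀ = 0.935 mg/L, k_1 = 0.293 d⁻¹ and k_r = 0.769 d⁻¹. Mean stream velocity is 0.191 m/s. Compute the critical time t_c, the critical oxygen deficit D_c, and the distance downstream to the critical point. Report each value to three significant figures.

t_c ≈ 1.93 d; D_c ≈ 7.02 mg/L; x_c ≈ 31.8 km

With k_r/k_1 = 2.625 and 1 − D₀(k_r−k_1)/(k_1 L₀) = 0.9531,
t_c = ln(2.625 × 0.9531) / (0.769 − 0.293) = ln(2.502) / 0.4760 = 0.9169/0.4760 = 1.926 d.
D_c = (k_1/k_r) L₀ e^(−k_1 t_c) = (0.293/0.769) × 32.4 × e^(−0.293×1.926) = 0.3810 × 32.4 × 0.5687 = 7.021 mg/L.
x_c = v t_c = 0.191 m/s × 1.926 d × 86400 s/d = 31790 m ≈ 31.8 km.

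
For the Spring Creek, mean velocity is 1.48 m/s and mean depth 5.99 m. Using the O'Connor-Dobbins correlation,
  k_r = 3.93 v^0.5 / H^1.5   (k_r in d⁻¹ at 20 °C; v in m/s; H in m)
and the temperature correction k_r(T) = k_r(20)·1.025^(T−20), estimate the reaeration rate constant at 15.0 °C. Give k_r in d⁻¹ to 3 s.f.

k_r ≈ 0.288 d⁻¹

k_r(20) = 3.93 × 1.48^0.5 / 5.99^1.5 = 3.93 × 1.217 / 14.66 = 0.3261 d⁻¹.
k_r(15.0) = 0.3261 × 1.025^(15.0−20) = 0.3261 × 0.8839 = 0.2882 d⁻¹.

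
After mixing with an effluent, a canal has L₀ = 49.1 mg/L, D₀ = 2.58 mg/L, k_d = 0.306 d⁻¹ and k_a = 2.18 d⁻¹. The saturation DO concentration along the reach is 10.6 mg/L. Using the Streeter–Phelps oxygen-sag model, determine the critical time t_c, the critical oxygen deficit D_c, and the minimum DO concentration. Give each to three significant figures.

t_c = [1/(k_a−k_d)] ln[(k_a/k_d)(1 − D₀(k_a−k_d)/(k_d L₀))]
= [1/(2.18−0.306)] ln[(2.18/0.306)(1 − 2.58×1.874/(0.306×49.1))]
= (1/1.874) ln[7.124 × 0.6782] = 0.5336 × ln(4.832) = 0.5336 × 1.575 = 0.8405 d.
D_c = (k_d/k_a) L₀ e^(−k_d t_c) = (0.306/2.18) × 49.1 × e^(−0.306×0.8405) = 0.1404 × 49.1 × 0.7732 = 5.329 mg/L.
Minimum DO = C_s − D_c = 10.6 − 5.329 = 5.271 mg/L.

t_c ≈ 0.841 d; D_c ≈ 5.33 mg/L; min DO ≈ 5.27 mg/L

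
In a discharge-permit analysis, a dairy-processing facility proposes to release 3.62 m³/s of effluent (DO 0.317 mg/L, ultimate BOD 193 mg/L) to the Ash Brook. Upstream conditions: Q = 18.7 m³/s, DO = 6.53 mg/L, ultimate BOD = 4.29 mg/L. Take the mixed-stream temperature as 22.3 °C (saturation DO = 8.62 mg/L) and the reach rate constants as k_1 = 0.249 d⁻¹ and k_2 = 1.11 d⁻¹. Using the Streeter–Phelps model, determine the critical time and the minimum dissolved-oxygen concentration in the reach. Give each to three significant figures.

Mixed DO = (18.7×6.53 + 3.62×0.317)/(18.7+3.62) = 123.3/22.32 = 5.522 mg/L.
Mixed L₀ = (18.7×4.29 + 3.62×193)/(22.32) = 778.9/22.32 = 34.90 mg/L.
Initial deficit D₀ = C_s − DO₀ = 8.62 − 5.522 = 3.098 mg/L.
t_c = (1/0.8610) ln[(1.11/0.249)(1 − 3.098×0.8610/(0.249×34.90))] = 1.161 × ln(3.090) = 1.310 d.
D_c = (0.249/1.11) × 34.90 × e^(−0.249×1.310) = 0.2243 × 34.90 × 0.7216 = 5.649 mg/L.
Minimum DO = 8.62 − 5.649 = 2.971 mg/L.

t_c ≈ 1.31 d; minimum DO ≈ 2.97 mg/L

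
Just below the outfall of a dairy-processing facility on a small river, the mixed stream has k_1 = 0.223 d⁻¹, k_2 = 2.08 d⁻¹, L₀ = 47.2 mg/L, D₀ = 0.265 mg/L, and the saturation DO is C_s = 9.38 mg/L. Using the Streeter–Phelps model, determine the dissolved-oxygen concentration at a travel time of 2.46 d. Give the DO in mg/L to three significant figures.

DO ≈ 6.14 mg/L

k_1 L₀/(k_2−k_1) = 0.223×47.2/(2.08−0.223) = 10.53/1.857 = 5.668 mg/L.
e^(−k_1 t) = e^(−0.223×2.460) = 0.5778; e^(−k_2 t) = e^(−2.08×2.460) = 0.005995.
D = 5.668 × (0.5778 − 0.005995) + 0.265 × 0.005995 = 3.241 + 0.001589 = 3.242 mg/L.
DO = C_s − D = 9.38 − 3.242 = 6.138 mg/L.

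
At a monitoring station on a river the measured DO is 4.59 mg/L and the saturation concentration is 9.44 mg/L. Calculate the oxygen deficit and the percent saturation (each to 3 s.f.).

D ≈ 4.85 mg/L; 48.6 % saturation

D = C_s − C = 9.44 − 4.59 = 4.85 mg/L.
% saturation = 4.59/9.44 × 100 = 48.6 %.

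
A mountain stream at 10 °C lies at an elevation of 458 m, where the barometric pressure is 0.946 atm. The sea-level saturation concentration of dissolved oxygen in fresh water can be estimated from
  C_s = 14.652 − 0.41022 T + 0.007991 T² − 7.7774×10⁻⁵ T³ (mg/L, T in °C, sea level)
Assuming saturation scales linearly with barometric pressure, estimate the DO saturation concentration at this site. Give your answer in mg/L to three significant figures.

At sea level: C_s = 14.652 − 0.41022×10 + 0.007991×10² − 7.7774×10⁻⁵×10³ = 11.27 mg/L.
Pressure correction: C_s' = 11.27 × 0.946 = 10.66 mg/L.

C_s ≈ 10.7 mg/L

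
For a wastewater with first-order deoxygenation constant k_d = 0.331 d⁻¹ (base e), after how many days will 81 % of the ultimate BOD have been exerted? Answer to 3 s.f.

t ≈ 5.02 d

y/L₀ = 1 − e^(−k_d t) = 0.81 ⇒ e^(−k_d t) = 0.190
t = −ln(0.190) / 0.331 = 1.661 / 0.331 = 5.017 d.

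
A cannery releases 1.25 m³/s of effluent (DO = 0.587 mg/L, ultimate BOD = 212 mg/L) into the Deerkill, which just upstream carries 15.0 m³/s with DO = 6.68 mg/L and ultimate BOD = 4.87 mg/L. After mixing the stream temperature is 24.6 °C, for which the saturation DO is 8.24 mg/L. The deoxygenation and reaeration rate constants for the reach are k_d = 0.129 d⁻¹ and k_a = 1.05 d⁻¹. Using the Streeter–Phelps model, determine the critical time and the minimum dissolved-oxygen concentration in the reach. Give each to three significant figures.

t_c ≈ 0.983 d; minimum DO ≈ 5.99 mg/L

Mixed DO = (15.0×6.68 + 1.25×0.587)/(15.0+1.25) = 100.9/16.25 = 6.211 mg/L.
Mixed L₀ = (15.0×4.87 + 1.25×212)/(16.25) = 338.1/16.25 = 20.80 mg/L.
Initial deficit D₀ = C_s − DO₀ = 8.24 − 6.211 = 2.029 mg/L.
t_c = (1/0.9210) ln[(1.05/0.129)(1 − 2.029×0.9210/(0.129×20.80))] = 1.086 × ln(2.472) = 0.9829 d.
D_c = (0.129/1.05) × 20.80 × e^(−0.129×0.9829) = 0.1229 × 20.80 × 0.8809 = 2.251 mg/L.
Minimum DO = 8.24 − 2.251 = 5.989 mg/L.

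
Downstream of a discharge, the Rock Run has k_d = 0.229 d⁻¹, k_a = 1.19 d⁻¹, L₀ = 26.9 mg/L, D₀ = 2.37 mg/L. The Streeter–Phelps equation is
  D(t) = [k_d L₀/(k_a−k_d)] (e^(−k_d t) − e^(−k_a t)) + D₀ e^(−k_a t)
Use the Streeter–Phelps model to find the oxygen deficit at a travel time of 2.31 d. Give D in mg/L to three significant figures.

k_d L₀/(k_a−k_d) = 0.229×26.9/(1.19−0.229) = 6.160/0.9610 = 6.410 mg/L.
e^(−k_d t) = e^(−0.229×2.310) = 0.5892; e^(−k_a t) = e^(−1.19×2.310) = 0.06400.
D = 6.410 × (0.5892 − 0.06400) + 2.37 × 0.06400 = 3.367 + 0.1517 = 3.518 mg/L.

D ≈ 3.52 mg/L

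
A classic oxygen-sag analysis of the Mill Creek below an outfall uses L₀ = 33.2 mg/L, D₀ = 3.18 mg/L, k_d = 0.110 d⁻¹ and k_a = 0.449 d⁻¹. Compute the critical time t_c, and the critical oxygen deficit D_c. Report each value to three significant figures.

At the critical point dD/dt = 0, so k_d L₀ e^(−k_d t) = k_a D. Substituting D(t) from the Streeter–Phelps equation and solving for t gives
t_c = ln[(k_a/k_d)(1 − D₀(k_a−k_d)/(k_d L₀))] / (k_a−k_d).
Here k_a−k_d = 0.3390 d⁻¹ and 1 − D₀(k_a−k_d)/(k_d L₀) = 1 − 3.18×0.3390/(0.110×33.2) = 0.7048, so
t_c = ln(4.082 × 0.7048) / 0.3390 = 1.057 / 0.3390 = 3.117 d.
D_c = (k_d/k_a) L₀ e^(−k_d t_c) = (0.110/0.449) × 33.2 × e^(−0.110×3.117) = 0.2450 × 33.2 × 0.7097 = 5.773 mg/L.

t_c ≈ 3.12 d; D_c ≈ 5.77 mg/L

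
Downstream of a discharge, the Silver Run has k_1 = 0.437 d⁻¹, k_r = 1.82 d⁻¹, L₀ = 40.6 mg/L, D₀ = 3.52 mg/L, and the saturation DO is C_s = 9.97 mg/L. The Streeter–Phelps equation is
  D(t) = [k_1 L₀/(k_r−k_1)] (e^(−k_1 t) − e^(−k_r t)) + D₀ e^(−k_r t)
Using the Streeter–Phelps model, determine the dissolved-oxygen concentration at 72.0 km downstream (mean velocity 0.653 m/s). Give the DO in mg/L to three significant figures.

Travel time t = x/v = 72.0 km / (0.653 m/s) = 72000 m / 0.653 m/s = 110300 s = 1.276 d.
k_1 L₀/(k_r−k_1) = 0.437×40.6/(1.82−0.437) = 17.74/1.383 = 12.83 mg/L.
e^(−k_1 t) = e^(−0.437×1.276) = 0.5725; e^(−k_r t) = e^(−1.82×1.276) = 0.09802.
D = 12.83 × (0.5725 − 0.09802) + 3.52 × 0.09802 = 6.087 + 0.3450 = 6.432 mg/L.
DO = C_s − D = 9.97 − 6.432 = 3.538 mg/L.

DO ≈ 3.54 mg/L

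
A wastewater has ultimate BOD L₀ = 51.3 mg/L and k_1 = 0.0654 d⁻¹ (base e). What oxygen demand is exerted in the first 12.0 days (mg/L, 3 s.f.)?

y_t = L₀(1 − e^(−k_1 t)) = 51.3 × (1 − e^(−0.0654×12.0))
= 51.3 × (1 − 0.4562) = 51.3 × 0.5438 = 27.90 mg/L.

y ≈ 27.9 mg/L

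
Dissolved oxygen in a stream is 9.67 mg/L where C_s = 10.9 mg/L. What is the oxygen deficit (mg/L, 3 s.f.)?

D ≈ 1.23 mg/L

D = C_s − C = 10.9 − 9.67 = 1.23 mg/L.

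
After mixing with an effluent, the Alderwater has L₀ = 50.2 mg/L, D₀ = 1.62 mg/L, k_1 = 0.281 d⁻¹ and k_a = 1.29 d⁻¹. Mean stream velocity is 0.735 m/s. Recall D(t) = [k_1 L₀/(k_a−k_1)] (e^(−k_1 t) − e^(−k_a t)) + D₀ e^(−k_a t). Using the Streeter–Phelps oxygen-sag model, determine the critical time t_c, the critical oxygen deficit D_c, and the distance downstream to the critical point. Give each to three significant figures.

t_c ≈ 1.39 d; D_c ≈ 7.40 mg/L; x_c ≈ 88.2 km

With k_a/k_1 = 4.591 and 1 − D₀(k_a−k_1)/(k_1 L₀) = 0.8841,
t_c = ln(4.591 × 0.8841) / (1.29 − 0.281) = ln(4.059) / 1.009 = 1.401/1.009 = 1.388 d.
D_c = (k_1/k_a) L₀ e^(−k_1 t_c) = (0.281/1.29) × 50.2 × e^(−0.281×1.388) = 0.2178 × 50.2 × 0.6770 = 7.403 mg/L.
x_c = v t_c = 0.735 m/s × 1.388 d × 86400 s/d = 88170 m ≈ 88.2 km.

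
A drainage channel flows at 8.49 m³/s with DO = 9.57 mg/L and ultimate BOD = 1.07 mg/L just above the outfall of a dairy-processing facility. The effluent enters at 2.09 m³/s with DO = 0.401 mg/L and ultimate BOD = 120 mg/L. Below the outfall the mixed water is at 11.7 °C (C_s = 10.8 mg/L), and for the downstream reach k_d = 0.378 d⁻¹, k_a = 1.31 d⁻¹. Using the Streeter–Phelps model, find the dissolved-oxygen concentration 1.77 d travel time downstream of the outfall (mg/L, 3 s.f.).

Mixed DO = (8.49×9.57 + 2.09×0.401)/(8.49+2.09) = 82.09/10.58 = 7.759 mg/L.
Mixed L₀ = (8.49×1.07 + 2.09×120)/(10.58) = 259.9/10.58 = 24.56 mg/L.
Initial deficit D₀ = C_s − DO₀ = 10.8 − 7.759 = 3.041 mg/L.
D(1.77) = [0.378×24.56/(1.31−0.378)](e^(−0.378×1.77) − e^(−1.31×1.77)) + 3.041 e^(−1.31×1.77)
= 9.963 × (0.5122 − 0.09840) + 3.041 × 0.09840 = 4.422 mg/L.
DO = 10.8 − 4.422 = 6.378 mg/L.

DO ≈ 6.38 mg/L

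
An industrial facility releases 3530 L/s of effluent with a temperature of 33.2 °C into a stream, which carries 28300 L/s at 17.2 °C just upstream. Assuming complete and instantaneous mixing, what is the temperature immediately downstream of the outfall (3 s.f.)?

Flow-weighted mixing: C = (Q_r C_r + Q_w C_w)/(Q_r + Q_w)
= (28300×17.2 + 3530×33.2)/(28300 + 3530) = 604000/31830 = 18.97 °C.

19.0 °C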